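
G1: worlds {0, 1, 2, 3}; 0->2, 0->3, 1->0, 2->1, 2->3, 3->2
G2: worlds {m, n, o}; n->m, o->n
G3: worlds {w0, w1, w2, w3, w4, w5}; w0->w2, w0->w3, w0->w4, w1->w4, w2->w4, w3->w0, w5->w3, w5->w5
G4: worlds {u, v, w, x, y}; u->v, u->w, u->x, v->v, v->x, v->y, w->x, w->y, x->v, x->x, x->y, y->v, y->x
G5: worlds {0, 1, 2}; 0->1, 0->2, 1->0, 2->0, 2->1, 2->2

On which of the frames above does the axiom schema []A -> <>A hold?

The schema corresponds to seriality: forall x exists y Rxy.
G1: condition met.
G2: fails — world m has no successor.
G3: fails — world w4 has no successor.
G4: condition met.
G5: condition met.
Valid on: G1, G4, G5.

G1, G4, G5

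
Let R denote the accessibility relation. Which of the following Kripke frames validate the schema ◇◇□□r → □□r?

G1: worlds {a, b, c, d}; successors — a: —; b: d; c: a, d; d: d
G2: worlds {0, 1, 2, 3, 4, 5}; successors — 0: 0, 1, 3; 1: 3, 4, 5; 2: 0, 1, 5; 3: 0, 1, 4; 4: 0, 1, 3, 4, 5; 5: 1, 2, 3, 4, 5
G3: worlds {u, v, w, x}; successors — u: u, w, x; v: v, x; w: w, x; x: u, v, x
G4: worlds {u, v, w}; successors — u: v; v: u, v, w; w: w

G1

This is the axiom for a generalized confluence (Geach) condition; its first-order frame correspondent is ∀x ∀y ∀z ((xR²y ∧ xR²z) → ∃w (yR²w ∧ z = w)).
G1: satisfies the condition.
G2: fails — 1R²0, 1R²2 but no w with 0R²w and 2=w.
G3: fails — uR²v, uR²w but no t with vR²t and w=t.
G4: fails — uR²w, uR²u but no t with wR²t and u=t.
Valid on: G1.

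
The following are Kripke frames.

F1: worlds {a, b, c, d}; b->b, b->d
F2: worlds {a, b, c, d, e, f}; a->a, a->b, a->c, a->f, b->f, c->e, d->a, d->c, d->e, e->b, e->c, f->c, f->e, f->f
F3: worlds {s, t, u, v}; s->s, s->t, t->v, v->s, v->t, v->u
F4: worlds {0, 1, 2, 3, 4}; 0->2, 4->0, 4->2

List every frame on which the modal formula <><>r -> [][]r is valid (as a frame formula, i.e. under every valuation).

F4

The schema corresponds to a generalized confluence (Geach) condition: forall x forall y forall z ((x R^2 y & x R^2 z) -> exists w (y = w & z = w)).
F1: fails — bR²b, bR²d but b ≠ d.
F2: fails — aR²a, aR²b but a ≠ b.
F3: fails — sR²s, sR²t but s ≠ t.
F4: ✓.
Valid on: F4.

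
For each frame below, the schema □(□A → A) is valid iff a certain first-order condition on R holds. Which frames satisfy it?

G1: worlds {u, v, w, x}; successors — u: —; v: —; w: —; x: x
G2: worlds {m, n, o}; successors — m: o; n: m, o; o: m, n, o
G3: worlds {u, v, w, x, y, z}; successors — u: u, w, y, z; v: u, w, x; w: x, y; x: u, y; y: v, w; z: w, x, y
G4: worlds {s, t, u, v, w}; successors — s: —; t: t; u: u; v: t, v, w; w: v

G1

This is the axiom for shift-reflexivity; its first-order frame correspondent is ∀x ∀y (Rxy → Ryy).
G1: satisfies the condition.
G2: fails — Ron but not Rnn.
G3: fails — Ruz but not Rzz.
G4: fails — Rvw but not Rww.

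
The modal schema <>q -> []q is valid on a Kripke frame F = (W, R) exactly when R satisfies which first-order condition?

This is the CD axiom.
Its frame correspondent is partial functionality — forall x forall y forall z (Rxy & Rxz -> y = z).

Partial functionality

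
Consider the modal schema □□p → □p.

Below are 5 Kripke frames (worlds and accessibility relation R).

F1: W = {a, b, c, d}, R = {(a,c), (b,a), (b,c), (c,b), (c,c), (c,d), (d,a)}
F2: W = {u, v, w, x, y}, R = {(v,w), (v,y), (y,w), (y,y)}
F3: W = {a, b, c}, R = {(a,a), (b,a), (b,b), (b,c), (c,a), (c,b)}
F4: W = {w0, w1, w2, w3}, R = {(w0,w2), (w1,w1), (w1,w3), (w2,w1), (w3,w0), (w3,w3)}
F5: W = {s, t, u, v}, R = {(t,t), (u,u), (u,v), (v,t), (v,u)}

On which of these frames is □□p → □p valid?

F2, F3, F5

Frame correspondent (Sahlqvist): ∀x ∀y (Rxy → ∃z (Rxz ∧ Rzy)) — i.e. density.
F1: fails — Rba but no z with Rbz and Rza.
F2: condition met.
F3: condition met.
F4: fails — Rw0w2 but no z with Rw0z and Rzw2.
F5: condition met.
Valid on: F2, F3, F5.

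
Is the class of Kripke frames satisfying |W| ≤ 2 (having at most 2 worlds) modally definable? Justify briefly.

Any modally definable frame class is closed under disjoint unions.
Any modal formula valid on each of 3 disjoint one-world frames is valid on their disjoint union (validity is preserved under disjoint unions). Each one-world frame has |W|=1≤2, but the union has |W|=3.
Hence having at most 2 worlds is not modally definable.

Not modally definable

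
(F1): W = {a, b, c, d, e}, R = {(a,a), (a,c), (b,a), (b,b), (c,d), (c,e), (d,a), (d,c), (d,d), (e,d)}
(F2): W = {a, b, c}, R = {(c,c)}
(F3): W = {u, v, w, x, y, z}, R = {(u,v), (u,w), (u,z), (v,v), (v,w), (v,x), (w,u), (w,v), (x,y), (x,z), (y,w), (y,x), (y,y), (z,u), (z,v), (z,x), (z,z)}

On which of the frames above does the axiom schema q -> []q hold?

(F2)

Frame correspondent (Sahlqvist): forall x forall z (xRz -> exists w (x = w & z = w)) — i.e. a generalized confluence (Geach) condition.
(F1): fails — aRc but a ≠ c.
(F2): ✓.
(F3): fails — uRv but u ≠ v.
Valid on: (F2).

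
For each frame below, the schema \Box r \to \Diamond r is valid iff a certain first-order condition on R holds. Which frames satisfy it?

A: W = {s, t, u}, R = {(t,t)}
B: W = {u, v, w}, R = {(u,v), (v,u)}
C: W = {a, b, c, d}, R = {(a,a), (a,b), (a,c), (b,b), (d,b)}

Frame correspondent (Sahlqvist): \forall x \exists y Rxy — i.e. seriality.
A: fails — world s has no successor.
B: fails — world w has no successor.
C: fails — world c has no successor.
Valid on no frame.

none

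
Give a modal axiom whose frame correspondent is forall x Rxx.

□r → r

A defining formula is □r → r (the T axiom).
Suppose □r→r is valid. At any x set V(r)={w : Rxw}. Then □r holds at x, so r holds at x, i.e. Rxx.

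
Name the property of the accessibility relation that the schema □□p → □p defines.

density: ∀x ∀y (Rxy → ∃z (Rxz ∧ Rzy))

Suppose □□p→□p is valid. Take Rxy and set V(p)={w : xR²w}. Then □□p at x, so □p at x, so p at y, i.e. ∃z(Rxz∧Rzy).
The converse is a direct semantic check.
So the correspondent is density.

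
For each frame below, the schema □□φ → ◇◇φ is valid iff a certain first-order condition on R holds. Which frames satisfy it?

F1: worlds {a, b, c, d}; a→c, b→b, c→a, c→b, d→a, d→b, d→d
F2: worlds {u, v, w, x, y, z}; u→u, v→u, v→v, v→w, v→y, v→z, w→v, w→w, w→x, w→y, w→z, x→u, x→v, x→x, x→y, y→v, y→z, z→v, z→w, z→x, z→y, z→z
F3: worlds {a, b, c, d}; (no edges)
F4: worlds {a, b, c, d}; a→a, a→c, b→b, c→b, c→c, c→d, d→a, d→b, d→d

F1, F2, F4

Frame correspondent (Sahlqvist): ∀x ∃w (xR²w ∧ xR²w) — i.e. a generalized confluence (Geach) condition.
F1: condition met.
F2: condition met.
F3: fails — at a but no w with aR²w and aR²w.
F4: condition met.
Valid on: F1, F2, F4.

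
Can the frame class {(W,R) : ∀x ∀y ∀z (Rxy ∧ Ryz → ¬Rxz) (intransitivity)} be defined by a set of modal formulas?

Modal frame validity is preserved under surjective bounded morphisms.
The 5-cycle (worlds 0,1,2,3,4 with 0→1→2→3→4→0) is intransitive. Mapping every world to a single reflexive point • is a surjective bounded morphism; the reflexive point is not intransitive (R••∧R•• but R••).
So the class is not modally definable.

Not modally definable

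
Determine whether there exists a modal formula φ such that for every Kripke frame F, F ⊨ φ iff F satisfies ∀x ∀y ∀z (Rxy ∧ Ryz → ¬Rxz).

Any modally definable frame class is closed under surjective bounded morphisms.
The 3-cycle (worlds s,t,u with s→t→u→s) is intransitive. Mapping every world to a single reflexive point • is a surjective bounded morphism; the reflexive point is not intransitive (R••∧R•• but R••).
So the class is not modally definable.

No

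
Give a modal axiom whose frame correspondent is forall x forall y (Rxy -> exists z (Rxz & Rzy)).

A defining formula is □□r → □r (the C4 axiom).
Suppose □□r→□r is valid. Take Rxy and set V(r)={w : xR²w}. Then □□r at x, so □r at x, so r at y, i.e. ∃z(Rxz∧Rzy).

□□r → □r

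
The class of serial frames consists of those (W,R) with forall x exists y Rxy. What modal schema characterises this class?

This is seriality; the standard corresponding axiom is D: □q → ◇q.
Suppose □q→◇q is valid. At any x set V(q)=W. Then □q at x, so ◇q at x, so x has a successor.

□q → ◇q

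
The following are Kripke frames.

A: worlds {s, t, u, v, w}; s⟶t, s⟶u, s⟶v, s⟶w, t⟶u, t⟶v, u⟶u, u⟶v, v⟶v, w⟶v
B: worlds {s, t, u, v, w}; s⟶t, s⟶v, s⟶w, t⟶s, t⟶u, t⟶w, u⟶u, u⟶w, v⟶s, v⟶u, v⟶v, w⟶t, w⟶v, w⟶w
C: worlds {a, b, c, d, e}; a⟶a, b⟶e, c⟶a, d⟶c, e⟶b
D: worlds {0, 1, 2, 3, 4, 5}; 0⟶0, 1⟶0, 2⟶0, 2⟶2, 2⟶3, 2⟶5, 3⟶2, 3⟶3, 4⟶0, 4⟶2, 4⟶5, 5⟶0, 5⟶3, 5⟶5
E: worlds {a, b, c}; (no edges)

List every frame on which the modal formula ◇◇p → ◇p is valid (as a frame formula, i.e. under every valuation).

This is the axiom for transitivity; its first-order frame correspondent is ∀x ∀y ∀z (Rxy ∧ Ryz → Rxz).
A: ✓.
B: fails — Rwt and Rts but not Rws.
C: fails — Reb and Rbe but not Ree.
D: fails — R32 and R25 but not R35.
E: ✓.
Valid on: A, E.

A, E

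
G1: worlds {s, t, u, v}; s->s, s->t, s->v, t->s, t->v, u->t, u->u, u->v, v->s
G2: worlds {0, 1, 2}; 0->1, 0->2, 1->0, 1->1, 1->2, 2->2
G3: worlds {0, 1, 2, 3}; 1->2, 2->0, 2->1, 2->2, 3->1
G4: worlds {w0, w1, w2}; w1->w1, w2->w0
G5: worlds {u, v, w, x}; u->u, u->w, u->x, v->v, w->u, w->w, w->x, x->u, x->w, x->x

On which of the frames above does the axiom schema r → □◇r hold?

The schema corresponds to symmetry: ∀x ∀y (Rxy → Ryx).
G1: fails — Ruv but not Rvu.
G2: fails — R02 but not R20.
G3: fails — R31 but not R13.
G4: fails — Rw2w0 but not Rw0w2.
G5: holds.

G5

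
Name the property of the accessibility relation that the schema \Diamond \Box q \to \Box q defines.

Equivalently (dual form): ◇q → □◇q.
Suppose ◇q→□◇q is valid. Take Rxy, Rxz and set V(q)={y}. Then ◇q at x, so □◇q at x, so ◇q at z, so some w with Rzw has q; w=y, i.e. Rzy. By symmetry of the argument, Ryz.
The converse is a direct semantic check.
Frame condition: \forall x \forall y \forall z (Rxy \wedge Rxz \to Ryz).

the Euclidean property: \forall x \forall y \forall z (Rxy \wedge Rxz \to Ryz)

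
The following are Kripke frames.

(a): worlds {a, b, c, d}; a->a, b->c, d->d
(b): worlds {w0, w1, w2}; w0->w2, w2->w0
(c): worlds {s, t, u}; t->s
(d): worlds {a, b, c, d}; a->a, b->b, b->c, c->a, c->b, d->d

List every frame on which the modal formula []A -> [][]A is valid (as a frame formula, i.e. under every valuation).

(a), (c)

The schema corresponds to transitivity: forall x forall y forall z (Rxy & Ryz -> Rxz).
(a): condition met.
(b): fails — Rw0w2 and Rw2w0 but not Rw0w0.
(c): condition met.
(d): fails — Rbc and Rca but not Rba.
Valid on: (a), (c).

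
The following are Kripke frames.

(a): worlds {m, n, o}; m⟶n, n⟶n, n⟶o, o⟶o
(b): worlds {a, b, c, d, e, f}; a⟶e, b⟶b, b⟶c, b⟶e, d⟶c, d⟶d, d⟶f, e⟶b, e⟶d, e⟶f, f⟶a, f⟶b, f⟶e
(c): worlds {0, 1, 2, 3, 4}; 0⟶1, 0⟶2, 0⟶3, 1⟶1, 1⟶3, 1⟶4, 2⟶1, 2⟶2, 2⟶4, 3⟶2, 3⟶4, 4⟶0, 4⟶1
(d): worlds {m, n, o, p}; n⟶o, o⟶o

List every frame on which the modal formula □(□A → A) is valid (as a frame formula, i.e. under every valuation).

(a), (d)

Frame correspondent (Sahlqvist): ∀x ∀y (Rxy → Ryy) — i.e. shift-reflexivity.
(a): satisfies the condition.
(b): fails — Rbc but not Rcc.
(c): fails — R34 but not R44.
(d): satisfies the condition.
Valid on: (a), (d).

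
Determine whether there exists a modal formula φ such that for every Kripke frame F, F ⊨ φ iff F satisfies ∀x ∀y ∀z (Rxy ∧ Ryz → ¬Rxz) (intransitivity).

If a class were modally definable it would be closed under surjective bounded morphisms (Goldblatt–Thomason).
The 5-cycle (worlds a,b,c,d,e with a→b→c→d→e→a) is intransitive. Mapping every world to a single reflexive point • is a surjective bounded morphism; the reflexive point is not intransitive (R••∧R•• but R••).
Hence intransitivity is not modally definable.

Not modally definable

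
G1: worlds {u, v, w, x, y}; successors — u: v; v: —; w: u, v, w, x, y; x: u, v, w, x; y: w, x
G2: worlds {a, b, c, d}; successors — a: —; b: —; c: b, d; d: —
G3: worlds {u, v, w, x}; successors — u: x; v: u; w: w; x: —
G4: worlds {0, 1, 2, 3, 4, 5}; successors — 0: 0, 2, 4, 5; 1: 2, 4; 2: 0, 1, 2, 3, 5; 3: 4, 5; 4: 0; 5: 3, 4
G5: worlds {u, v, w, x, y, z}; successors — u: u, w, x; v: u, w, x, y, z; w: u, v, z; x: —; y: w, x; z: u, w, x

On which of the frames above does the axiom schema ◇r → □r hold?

G3

This is the axiom for partial functionality; its first-order frame correspondent is ∀x ∀y ∀z (Rxy ∧ Rxz → y = z).
G1: fails — w sees both u and v.
G2: fails — c sees both b and d.
G3: ✓.
G4: fails — 0 sees both 0 and 2.
G5: fails — u sees both u and w.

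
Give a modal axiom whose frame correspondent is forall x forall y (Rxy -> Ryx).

s → □◇s

A defining formula is s → □◇s (the B axiom).
Suppose s→□◇s is valid. Take Rxy and set V(s)={x}. Then s at x, so □◇s at x, so ◇s at y, so some z with Ryz has s; z=x, i.e. Ryx.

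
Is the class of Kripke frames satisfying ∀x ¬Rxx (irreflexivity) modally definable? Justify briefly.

No — not modally definable

Any modally definable frame class is closed under surjective bounded morphisms.
The 5-cycle (worlds a,b,c,d,e with a→b→c→d→e→a) is irreflexive, and the map sending every world to a single reflexive point • is a surjective bounded morphism (forth: every edge maps to (•,•); back: every world has a successor). So any modal formula valid on the 5-cycle is also valid on the reflexive point, which is not irreflexive.
Hence irreflexivity is not modally definable.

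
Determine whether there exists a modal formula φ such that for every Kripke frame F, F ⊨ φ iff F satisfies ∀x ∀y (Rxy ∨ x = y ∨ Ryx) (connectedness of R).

Not modally definable

Modal frame validity is preserved under disjoint unions.
Take 2 disjoint single-world reflexive frames: each is trivially connected, but their disjoint union has 2 worlds with no edge between distinct components, so it is not connected.
So the class is not modally definable.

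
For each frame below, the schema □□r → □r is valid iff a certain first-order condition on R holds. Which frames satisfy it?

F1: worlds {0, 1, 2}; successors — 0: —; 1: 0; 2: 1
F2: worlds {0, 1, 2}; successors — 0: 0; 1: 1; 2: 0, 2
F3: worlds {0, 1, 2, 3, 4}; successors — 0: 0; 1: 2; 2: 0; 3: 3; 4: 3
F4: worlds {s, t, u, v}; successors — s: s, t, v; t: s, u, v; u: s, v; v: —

F2

This is the axiom for density; its first-order frame correspondent is ∀x ∀y (Rxy → ∃z (Rxz ∧ Rzy)).
F1: fails — R10 but no z with R1z and Rz0.
F2: holds.
F3: fails — R12 but no z with R1z and Rz2.
F4: fails — Rtu but no z with Rtz and Rzu.
Valid on: F2.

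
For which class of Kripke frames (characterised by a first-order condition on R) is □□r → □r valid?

Suppose □□r→□r is valid. Take Rxy and set V(r)={w : xR²w}. Then □□r at x, so □r at x, so r at y, i.e. ∃z(Rxz∧Rzy).
Conversely, any frame satisfying ∀x ∀y (Rxy → ∃z (Rxz ∧ Rzy)) validates the schema.
Frame condition: ∀x ∀y (Rxy → ∃z (Rxz ∧ Rzy)).

Density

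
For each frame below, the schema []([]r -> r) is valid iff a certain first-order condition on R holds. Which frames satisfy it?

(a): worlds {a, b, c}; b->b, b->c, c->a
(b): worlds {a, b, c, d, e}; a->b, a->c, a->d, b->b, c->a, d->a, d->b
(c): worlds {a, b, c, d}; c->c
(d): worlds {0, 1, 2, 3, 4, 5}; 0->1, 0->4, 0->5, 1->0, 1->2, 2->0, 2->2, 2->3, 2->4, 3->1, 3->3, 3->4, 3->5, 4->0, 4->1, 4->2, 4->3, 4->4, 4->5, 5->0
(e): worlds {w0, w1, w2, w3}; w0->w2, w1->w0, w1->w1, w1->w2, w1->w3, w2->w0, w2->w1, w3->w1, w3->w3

(c)

The schema corresponds to shift-reflexivity: forall x forall y (Rxy -> Ryy).
(a): fails — Rca but not Raa.
(b): fails — Rac but not Rcc.
(c): satisfies the condition.
(d): fails — R01 but not R11.
(e): fails — Rw1w2 but not Rw2w2.
Valid on: (c).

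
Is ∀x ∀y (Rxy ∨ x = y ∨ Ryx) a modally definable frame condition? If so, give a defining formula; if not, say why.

Modal frame validity is preserved under disjoint unions.
Take 4 disjoint single-world reflexive frames: each is trivially connected, but their disjoint union has 4 worlds with no edge between distinct components, so it is not connected.
So the class is not modally definable.

No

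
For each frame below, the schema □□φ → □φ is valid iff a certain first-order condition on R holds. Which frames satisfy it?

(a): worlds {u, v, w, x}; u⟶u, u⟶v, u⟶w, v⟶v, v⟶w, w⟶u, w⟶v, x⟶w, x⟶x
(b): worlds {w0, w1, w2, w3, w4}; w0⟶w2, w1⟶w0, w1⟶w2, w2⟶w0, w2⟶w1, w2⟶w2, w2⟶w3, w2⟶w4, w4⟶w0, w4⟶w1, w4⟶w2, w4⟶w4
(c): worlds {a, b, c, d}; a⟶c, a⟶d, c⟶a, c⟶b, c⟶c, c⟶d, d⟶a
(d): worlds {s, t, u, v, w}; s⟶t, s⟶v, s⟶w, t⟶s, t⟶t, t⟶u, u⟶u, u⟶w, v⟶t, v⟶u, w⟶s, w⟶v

(a), (b)

Frame correspondent (Sahlqvist): ∀x ∀y (Rxy → ∃z (Rxz ∧ Rzy)) — i.e. density.
(a): condition met.
(b): condition met.
(c): fails — Rda but no z with Rdz and Rza.
(d): fails — Rsw but no z with Rsz and Rzw.
Valid on: (a), (b).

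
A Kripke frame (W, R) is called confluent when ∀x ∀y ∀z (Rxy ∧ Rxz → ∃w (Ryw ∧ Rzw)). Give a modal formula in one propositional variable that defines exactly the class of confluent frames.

◇□s → □◇s

This is convergence; the standard corresponding axiom is .2: ◇□s → □◇s.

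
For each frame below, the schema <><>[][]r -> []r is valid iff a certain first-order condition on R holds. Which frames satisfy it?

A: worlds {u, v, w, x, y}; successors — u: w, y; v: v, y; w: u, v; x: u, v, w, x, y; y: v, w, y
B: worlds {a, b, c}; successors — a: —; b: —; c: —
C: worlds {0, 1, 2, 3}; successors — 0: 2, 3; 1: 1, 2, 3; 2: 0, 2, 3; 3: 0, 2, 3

This is the axiom for a generalized confluence (Geach) condition; its first-order frame correspondent is forall x forall y forall z ((x R^2 y & xRz) -> exists w (y R^2 w & z = w)).
A: fails — wR²v, wRu but no t with vR²t and u=t.
B: satisfies the condition.
C: fails — 1R²0, 1R1 but no w with 0R²w and 1=w.

B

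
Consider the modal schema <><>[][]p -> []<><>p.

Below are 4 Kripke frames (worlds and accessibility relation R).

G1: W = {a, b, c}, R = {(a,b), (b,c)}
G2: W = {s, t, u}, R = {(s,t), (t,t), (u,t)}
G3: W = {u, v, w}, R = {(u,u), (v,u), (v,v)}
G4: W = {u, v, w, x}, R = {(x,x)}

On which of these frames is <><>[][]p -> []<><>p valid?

G2, G3, G4

The schema corresponds to a generalized confluence (Geach) condition: forall x forall y forall z ((x R^2 y & xRz) -> exists w (y R^2 w & z R^2 w)).
G1: fails — aR²c, aRb but no w with cR²w and bR²w.
G2: condition met.
G3: condition met.
G4: condition met.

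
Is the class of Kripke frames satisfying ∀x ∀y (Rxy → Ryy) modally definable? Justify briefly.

This is a Sahlqvist condition; the T□ axiom □(□r → r) defines it.
Suppose □(□r→r) is valid. Take Rxy and set V(r)={w : Ryw}. Then at y, □r holds; since □(□r→r) at x, □r→r at y, so r at y, i.e. Ryy.

Yes — defined by □(□r → r)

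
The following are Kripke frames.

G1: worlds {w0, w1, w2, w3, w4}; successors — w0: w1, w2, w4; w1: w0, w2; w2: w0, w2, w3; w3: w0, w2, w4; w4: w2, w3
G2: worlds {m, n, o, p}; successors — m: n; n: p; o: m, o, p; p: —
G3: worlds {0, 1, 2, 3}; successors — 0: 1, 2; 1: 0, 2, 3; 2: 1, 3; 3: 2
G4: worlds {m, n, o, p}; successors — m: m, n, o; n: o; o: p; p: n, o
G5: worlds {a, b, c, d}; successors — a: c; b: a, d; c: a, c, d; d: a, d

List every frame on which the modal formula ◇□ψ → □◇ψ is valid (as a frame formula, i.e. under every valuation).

G1

This is the axiom for convergence; its first-order frame correspondent is ∀x ∀y ∀z (Rxy ∧ Rxz → ∃w (Ryw ∧ Rzw)).
G1: condition met.
G2: fails — Rnp and Rnp but p and p have no common successor.
G3: fails — R12 and R13 but 2 and 3 have no common successor.
G4: fails — Rmo and Rmm but o and m have no common successor.
G5: fails — Rba and Rbd but a and d have no common successor.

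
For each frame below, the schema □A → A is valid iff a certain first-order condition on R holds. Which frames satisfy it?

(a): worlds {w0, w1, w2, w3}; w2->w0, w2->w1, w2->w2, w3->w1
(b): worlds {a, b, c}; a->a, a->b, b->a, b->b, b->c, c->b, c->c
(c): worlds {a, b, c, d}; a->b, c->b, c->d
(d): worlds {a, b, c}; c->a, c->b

Frame correspondent (Sahlqvist): ∀x Rxx — i.e. reflexivity.
(a): fails — world w0 does not see itself.
(b): satisfies the condition.
(c): fails — world a does not see itself.
(d): fails — world a does not see itself.
Valid on: (b).

(b)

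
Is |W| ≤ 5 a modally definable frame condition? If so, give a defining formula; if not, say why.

No — not modally definable

Modal frame validity is preserved under disjoint unions.
Any modal formula valid on each of 6 disjoint one-world frames is valid on their disjoint union (validity is preserved under disjoint unions). Each one-world frame has |W|=1≤5, but the union has |W|=6.
So no modal formula (or set of formulas) defines exactly the |W|≤5 frames.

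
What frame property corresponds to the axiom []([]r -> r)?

Suppose □(□r→r) is valid. Take Rxy and set V(r)={w : Ryw}. Then at y, □r holds; since □(□r→r) at x, □r→r at y, so r at y, i.e. Ryy.

shift-reflexivity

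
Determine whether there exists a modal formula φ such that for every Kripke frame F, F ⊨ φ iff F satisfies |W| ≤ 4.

No

Modal frame validity is preserved under disjoint unions.
Any modal formula valid on each of 5 disjoint one-world frames is valid on their disjoint union (validity is preserved under disjoint unions). Each one-world frame has |W|=1≤4, but the union has |W|=5.
So no modal formula (or set of formulas) defines exactly the |W|≤4 frames.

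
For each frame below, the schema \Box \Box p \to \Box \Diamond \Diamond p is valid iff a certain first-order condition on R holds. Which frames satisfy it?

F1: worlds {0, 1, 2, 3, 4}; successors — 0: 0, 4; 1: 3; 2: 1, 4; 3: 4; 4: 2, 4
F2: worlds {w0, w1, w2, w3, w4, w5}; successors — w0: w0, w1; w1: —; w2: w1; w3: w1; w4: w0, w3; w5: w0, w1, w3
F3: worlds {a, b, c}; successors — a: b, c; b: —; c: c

Frame correspondent (Sahlqvist): \forall x \forall z (xRz \to \exists w (x R^2 w \wedge z R^2 w)) — i.e. a generalized confluence (Geach) condition.
F1: condition met.
F2: fails — w0Rw1 but no w with w0R²w and w1R²w.
F3: fails — aRb but no w with aR²w and bR²w.

F1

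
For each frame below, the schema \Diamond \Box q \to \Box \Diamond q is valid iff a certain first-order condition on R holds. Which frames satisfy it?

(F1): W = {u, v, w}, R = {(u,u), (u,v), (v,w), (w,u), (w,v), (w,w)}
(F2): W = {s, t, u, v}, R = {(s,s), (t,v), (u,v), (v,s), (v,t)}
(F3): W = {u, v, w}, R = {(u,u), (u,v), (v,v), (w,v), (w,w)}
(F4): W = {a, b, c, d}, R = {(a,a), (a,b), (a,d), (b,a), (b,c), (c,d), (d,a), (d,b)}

This is the axiom for convergence; its first-order frame correspondent is \forall x \forall y \forall z (Rxy \wedge Rxz \to \exists w (Ryw \wedge Rzw)).
(F1): fails — Ruv and Ruu but v and u have no common successor.
(F2): fails — Rvt and Rvs but t and s have no common successor.
(F3): ✓.
(F4): ✓.
Valid on: (F3), (F4).

(F3), (F4)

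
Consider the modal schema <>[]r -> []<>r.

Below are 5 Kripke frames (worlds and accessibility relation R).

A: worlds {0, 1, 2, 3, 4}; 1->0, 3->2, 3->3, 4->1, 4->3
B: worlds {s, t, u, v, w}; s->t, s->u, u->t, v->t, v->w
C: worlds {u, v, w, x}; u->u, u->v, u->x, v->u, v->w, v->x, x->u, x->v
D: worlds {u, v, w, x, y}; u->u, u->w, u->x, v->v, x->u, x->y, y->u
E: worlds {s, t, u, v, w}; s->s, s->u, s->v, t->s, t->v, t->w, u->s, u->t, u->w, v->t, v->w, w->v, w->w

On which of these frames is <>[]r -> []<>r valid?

This is the axiom for convergence; its first-order frame correspondent is forall x forall y forall z (Rxy & Rxz -> exists w (Ryw & Rzw)).
A: fails — R10 and R10 but 0 and 0 have no common successor.
B: fails — Rsu and Rst but u and t have no common successor.
C: fails — Rvw and Rvw but w and w have no common successor.
D: fails — Ruw and Ruw but w and w have no common successor.
E: fails — Rsv and Rss but v and s have no common successor.
Valid on no frame.

none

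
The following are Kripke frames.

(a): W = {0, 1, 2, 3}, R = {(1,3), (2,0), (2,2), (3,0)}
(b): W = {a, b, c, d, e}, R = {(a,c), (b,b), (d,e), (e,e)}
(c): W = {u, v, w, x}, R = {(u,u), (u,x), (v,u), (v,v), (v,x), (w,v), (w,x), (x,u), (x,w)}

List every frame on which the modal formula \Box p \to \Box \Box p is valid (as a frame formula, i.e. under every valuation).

(b)

This is the axiom for transitivity; its first-order frame correspondent is \forall x \forall y \forall z (Rxy \wedge Ryz \to Rxz).
(a): fails — R13 and R30 but not R10.
(b): condition met.
(c): fails — Rxw and Rwx but not Rxx.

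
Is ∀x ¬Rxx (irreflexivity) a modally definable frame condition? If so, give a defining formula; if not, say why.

Modal frame validity is preserved under surjective bounded morphisms.
The 4-cycle (worlds s,t,u,v with s→t→u→v→s) is irreflexive, and the map sending every world to a single reflexive point • is a surjective bounded morphism (forth: every edge maps to (•,•); back: every world has a successor). So any modal formula valid on the 4-cycle is also valid on the reflexive point, which is not irreflexive.
So the class is not modally definable.

No — not modally definable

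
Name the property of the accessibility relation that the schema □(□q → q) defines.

shift-reflexivity: ∀x ∀y (Rxy → Ryy)

Suppose □(□q→q) is valid. Take Rxy and set V(q)={w : Ryw}. Then at y, □q holds; since □(□q→q) at x, □q→q at y, so q at y, i.e. Ryy.
Conversely, any frame satisfying ∀x ∀y (Rxy → Ryy) validates the schema.
Frame condition: ∀x ∀y (Rxy → Ryy).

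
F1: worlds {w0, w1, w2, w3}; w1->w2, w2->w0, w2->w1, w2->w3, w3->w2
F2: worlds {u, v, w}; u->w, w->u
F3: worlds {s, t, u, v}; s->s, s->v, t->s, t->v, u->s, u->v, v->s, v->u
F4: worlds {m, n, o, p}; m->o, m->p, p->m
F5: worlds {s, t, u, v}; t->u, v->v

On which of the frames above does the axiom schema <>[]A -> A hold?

Frame correspondent (Sahlqvist): forall x forall y (Rxy -> Ryx) — i.e. symmetry.
F1: fails — Rw2w0 but not Rw0w2.
F2: satisfies the condition.
F3: fails — Rtv but not Rvt.
F4: fails — Rmo but not Rom.
F5: fails — Rtu but not Rut.

F2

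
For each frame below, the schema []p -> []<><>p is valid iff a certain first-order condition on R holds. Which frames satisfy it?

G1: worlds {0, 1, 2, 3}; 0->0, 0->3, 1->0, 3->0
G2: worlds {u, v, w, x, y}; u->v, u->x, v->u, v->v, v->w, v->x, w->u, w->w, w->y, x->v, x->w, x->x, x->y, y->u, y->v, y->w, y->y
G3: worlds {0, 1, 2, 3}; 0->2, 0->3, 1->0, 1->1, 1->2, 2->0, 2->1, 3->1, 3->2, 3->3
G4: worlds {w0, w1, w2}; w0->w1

G1, G2, G3

This is the axiom for a generalized confluence (Geach) condition; its first-order frame correspondent is forall x forall z (xRz -> exists w (xRw & z R^2 w)).
G1: condition met.
G2: condition met.
G3: condition met.
G4: fails — w0Rw1 but no w with w0Rw and w1R²w.
Valid on: G1, G2, G3.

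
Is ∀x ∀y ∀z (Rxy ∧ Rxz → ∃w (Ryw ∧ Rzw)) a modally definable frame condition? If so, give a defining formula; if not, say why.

Yes, by ◇□q → □◇q

Yes: it is convergence, defined by the .2 schema ◇□q → □◇q.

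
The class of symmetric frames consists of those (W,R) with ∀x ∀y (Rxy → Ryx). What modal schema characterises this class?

The condition is symmetry. The B schema ψ → □◇ψ defines it.
Suppose ψ→□◇ψ is valid. Take Rxy and set V(ψ)={x}. Then ψ at x, so □◇ψ at x, so ◇ψ at y, so some z with Ryz has ψ; z=x, i.e. Ryx.

ψ → □◇ψ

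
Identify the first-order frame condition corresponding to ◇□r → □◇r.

convergence

Suppose ◇□r→□◇r is valid. Take Rxy, Rxz and set V(r)={w : Ryw}. Then □r at y so ◇□r at x, so □◇r at x, so ◇r at z, giving w with Rzw and Ryw.
The converse is a direct semantic check.
Frame condition: ∀x ∀y ∀z (Rxy ∧ Rxz → ∃w (Ryw ∧ Rzw)).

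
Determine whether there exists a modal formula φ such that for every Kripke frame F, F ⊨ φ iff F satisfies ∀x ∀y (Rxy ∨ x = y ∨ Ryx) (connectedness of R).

Not modally definable

Any modally definable frame class is closed under disjoint unions.
Take 2 disjoint single-world reflexive frames: each is trivially connected, but their disjoint union has 2 worlds with no edge between distinct components, so it is not connected.
So the class is not modally definable.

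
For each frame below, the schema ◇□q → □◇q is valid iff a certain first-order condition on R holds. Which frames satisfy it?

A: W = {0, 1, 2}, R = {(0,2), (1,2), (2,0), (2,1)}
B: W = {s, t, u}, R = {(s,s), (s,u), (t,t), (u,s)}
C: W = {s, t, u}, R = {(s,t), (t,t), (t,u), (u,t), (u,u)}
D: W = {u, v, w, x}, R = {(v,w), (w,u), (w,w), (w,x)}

This is the axiom for convergence; its first-order frame correspondent is ∀x ∀y ∀z (Rxy ∧ Rxz → ∃w (Ryw ∧ Rzw)).
A: holds.
B: holds.
C: holds.
D: fails — Rww and Rwu but w and u have no common successor.

A, B, C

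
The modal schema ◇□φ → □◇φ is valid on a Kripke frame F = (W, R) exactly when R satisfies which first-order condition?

Suppose ◇□φ→□◇φ is valid. Take Rxy, Rxz and set V(φ)={w : Ryw}. Then □φ at y so ◇□φ at x, so □◇φ at x, so ◇φ at z, giving w with Rzw and Ryw.

Convergence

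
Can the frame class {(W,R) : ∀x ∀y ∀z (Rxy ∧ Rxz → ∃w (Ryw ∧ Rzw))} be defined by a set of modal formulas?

Definable; ◇□q → □◇q defines it

This is a Sahlqvist condition; the .2 axiom ◇□q → □◇q defines it.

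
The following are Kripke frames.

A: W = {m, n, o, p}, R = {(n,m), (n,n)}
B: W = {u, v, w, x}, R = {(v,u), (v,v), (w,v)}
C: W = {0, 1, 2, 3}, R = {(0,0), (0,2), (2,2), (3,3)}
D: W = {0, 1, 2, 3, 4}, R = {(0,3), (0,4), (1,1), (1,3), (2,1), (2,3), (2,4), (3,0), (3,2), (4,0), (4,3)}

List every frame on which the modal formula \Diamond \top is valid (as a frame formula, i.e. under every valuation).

D

This is the axiom for seriality; its first-order frame correspondent is \forall x \exists y Rxy.
A: fails — world m has no successor.
B: fails — world u has no successor.
C: fails — world 1 has no successor.
D: satisfies the condition.
Valid on: D.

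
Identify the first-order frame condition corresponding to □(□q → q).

shift-reflexivity: ∀x ∀y (Rxy → Ryy)

Suppose □(□q→q) is valid. Take Rxy and set V(q)={w : Ryw}. Then at y, □q holds; since □(□q→q) at x, □q→q at y, so q at y, i.e. Ryy.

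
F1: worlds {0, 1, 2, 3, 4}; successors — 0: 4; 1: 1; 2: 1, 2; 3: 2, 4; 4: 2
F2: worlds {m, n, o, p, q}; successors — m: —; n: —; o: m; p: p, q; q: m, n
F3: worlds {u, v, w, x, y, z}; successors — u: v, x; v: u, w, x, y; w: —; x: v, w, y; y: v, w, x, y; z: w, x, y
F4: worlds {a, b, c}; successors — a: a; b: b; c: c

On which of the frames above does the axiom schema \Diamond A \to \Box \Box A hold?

This is the axiom for a generalized confluence (Geach) condition; its first-order frame correspondent is \forall x \forall y \forall z ((xRy \wedge x R^2 z) \to \exists w (y = w \wedge z = w)).
F1: fails — 0R4, 0R²2 but 4 ≠ 2.
F2: fails — pRp, pR²m but p ≠ m.
F3: fails — uRv, uR²u but v ≠ u.
F4: condition met.

F4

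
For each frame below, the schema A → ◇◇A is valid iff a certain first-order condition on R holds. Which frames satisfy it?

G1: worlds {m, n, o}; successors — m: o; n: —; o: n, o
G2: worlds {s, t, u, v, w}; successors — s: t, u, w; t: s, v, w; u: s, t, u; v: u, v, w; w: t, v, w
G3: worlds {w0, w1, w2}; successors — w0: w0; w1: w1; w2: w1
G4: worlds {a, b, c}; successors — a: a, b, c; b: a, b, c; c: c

G2, G4

Frame correspondent (Sahlqvist): ∀x ∃w (x = w ∧ xR²w) — i.e. a generalized confluence (Geach) condition.
G1: fails — at m but no w with m=w and mR²w.
G2: holds.
G3: fails — at w2 but no w with w2=w and w2R²w.
G4: holds.
Valid on: G2, G4.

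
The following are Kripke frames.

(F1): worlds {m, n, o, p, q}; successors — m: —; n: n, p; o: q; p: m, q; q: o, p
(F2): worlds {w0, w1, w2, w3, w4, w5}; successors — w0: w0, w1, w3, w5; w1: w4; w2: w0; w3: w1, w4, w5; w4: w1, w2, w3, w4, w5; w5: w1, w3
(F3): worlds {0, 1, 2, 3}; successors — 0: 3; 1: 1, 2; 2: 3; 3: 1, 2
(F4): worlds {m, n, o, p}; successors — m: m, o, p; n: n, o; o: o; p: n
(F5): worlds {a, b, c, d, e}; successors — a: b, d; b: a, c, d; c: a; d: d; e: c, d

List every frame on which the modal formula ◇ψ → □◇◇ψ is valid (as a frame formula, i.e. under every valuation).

(F3)

The schema corresponds to a generalized confluence (Geach) condition: ∀x ∀y ∀z ((xRy ∧ xRz) → ∃w (y = w ∧ zR²w)).
(F1): fails — nRn, nRp but no w with n=w and pR²w.
(F2): fails — w0Rw0, w0Rw1 but no w with w0=w and w1R²w.
(F3): satisfies the condition.
(F4): fails — mRm, mRo but no w with m=w and oR²w.
(F5): fails — aRb, aRd but no w with b=w and dR²w.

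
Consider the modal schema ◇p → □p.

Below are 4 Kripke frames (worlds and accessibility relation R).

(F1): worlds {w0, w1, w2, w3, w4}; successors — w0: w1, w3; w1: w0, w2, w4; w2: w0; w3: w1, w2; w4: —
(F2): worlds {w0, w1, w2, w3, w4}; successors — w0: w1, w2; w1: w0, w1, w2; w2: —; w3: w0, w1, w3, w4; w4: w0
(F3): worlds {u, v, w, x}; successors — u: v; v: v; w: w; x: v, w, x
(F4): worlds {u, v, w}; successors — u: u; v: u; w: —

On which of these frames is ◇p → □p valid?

(F4)

Frame correspondent (Sahlqvist): ∀x ∀y ∀z (Rxy ∧ Rxz → y = z) — i.e. partial functionality.
(F1): fails — w0 sees both w1 and w3.
(F2): fails — w0 sees both w1 and w2.
(F3): fails — x sees both v and w.
(F4): satisfies the condition.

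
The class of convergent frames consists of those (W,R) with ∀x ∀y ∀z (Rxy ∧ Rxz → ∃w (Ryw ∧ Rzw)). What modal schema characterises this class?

This is convergence; the standard corresponding axiom is .2: ◇□p → □◇p.
Suppose ◇□p→□◇p is valid. Take Rxy, Rxz and set V(p)={w : Ryw}. Then □p at y so ◇□p at x, so □◇p at x, so ◇p at z, giving w with Rzw and Ryw.

◇□p → □◇p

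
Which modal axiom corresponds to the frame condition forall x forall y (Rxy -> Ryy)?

This is shift-reflexivity; the standard corresponding axiom is T□: □(□p → p).
Suppose □(□p→p) is valid. Take Rxy and set V(p)={w : Ryw}. Then at y, □p holds; since □(□p→p) at x, □p→p at y, so p at y, i.e. Ryy.

□(□p → p)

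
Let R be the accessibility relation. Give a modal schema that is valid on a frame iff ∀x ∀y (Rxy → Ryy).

□(□ψ → ψ)

This is shift-reflexivity; the standard corresponding axiom is T□: □(□ψ → ψ).
Suppose □(□ψ→ψ) is valid. Take Rxy and set V(ψ)={w : Ryw}. Then at y, □ψ holds; since □(□ψ→ψ) at x, □ψ→ψ at y, so ψ at y, i.e. Ryy.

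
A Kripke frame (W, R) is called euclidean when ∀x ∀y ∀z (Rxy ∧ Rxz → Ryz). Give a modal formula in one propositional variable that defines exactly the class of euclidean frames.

◇s → □◇s

This is the Euclidean property; the standard corresponding axiom is 5: ◇s → □◇s.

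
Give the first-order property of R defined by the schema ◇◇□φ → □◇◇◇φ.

∀x ∀y ∀z ((xR²y ∧ xRz) → ∃w (yRw ∧ zR³w))

This is a Sahlqvist (Geach-type) schema ◇^2□^1φ → □^1◇^3φ.
First-order correspondent: ∀x ∀y ∀z ((xR²y ∧ xRz) → ∃w (yRw ∧ zR³w)).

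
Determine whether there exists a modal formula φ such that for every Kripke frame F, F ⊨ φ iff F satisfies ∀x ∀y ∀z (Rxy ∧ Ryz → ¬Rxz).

Modal frame validity is preserved under surjective bounded morphisms.
The 3-cycle (worlds a,b,c with a→b→c→a) is intransitive. Mapping every world to a single reflexive point • is a surjective bounded morphism; the reflexive point is not intransitive (R••∧R•• but R••).
So the class is not modally definable.

Not definable by any modal formula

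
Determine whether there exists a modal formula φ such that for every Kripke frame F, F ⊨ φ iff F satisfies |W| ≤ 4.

Not definable by any modal formula

Modal frame validity is preserved under disjoint unions.
Any modal formula valid on each of 5 disjoint one-world frames is valid on their disjoint union (validity is preserved under disjoint unions). Each one-world frame has |W|=1≤4, but the union has |W|=5.
So no modal formula (or set of formulas) defines exactly the |W|≤4 frames.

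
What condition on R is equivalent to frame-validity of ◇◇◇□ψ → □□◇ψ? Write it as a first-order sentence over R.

∀x ∀y ∀z ((xR³y ∧ xR²z) → ∃w (yRw ∧ zRw))

This is a Sahlqvist (Geach-type) schema ◇^3□^1ψ → □^2◇^1ψ.
First-order correspondent: ∀x ∀y ∀z ((xR³y ∧ xR²z) → ∃w (yRw ∧ zRw)).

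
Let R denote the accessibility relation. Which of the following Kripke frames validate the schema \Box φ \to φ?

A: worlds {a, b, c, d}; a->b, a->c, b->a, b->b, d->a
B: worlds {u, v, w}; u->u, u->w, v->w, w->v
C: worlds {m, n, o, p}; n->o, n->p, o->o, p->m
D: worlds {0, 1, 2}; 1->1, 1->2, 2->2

This is the axiom for reflexivity; its first-order frame correspondent is \forall x Rxx.
A: fails — world a does not see itself.
B: fails — world v does not see itself.
C: fails — world m does not see itself.
D: fails — world 0 does not see itself.

none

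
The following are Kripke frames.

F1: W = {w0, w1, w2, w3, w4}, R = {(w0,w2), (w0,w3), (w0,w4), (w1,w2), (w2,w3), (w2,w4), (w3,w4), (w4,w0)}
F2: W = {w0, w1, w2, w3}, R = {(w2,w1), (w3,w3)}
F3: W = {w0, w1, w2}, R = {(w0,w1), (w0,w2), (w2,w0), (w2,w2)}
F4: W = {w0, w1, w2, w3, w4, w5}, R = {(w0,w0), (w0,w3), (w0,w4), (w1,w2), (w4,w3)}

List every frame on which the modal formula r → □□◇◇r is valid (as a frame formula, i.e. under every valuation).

The schema corresponds to a generalized confluence (Geach) condition: ∀x ∀z (xR²z → ∃w (x = w ∧ zR²w)).
F1: fails — w0R²w4 but no w with w0=w and w4R²w.
F2: holds.
F3: fails — w2R²w1 but no w with w2=w and w1R²w.
F4: fails — w0R²w3 but no w with w0=w and w3R²w.
Valid on: F2.

F2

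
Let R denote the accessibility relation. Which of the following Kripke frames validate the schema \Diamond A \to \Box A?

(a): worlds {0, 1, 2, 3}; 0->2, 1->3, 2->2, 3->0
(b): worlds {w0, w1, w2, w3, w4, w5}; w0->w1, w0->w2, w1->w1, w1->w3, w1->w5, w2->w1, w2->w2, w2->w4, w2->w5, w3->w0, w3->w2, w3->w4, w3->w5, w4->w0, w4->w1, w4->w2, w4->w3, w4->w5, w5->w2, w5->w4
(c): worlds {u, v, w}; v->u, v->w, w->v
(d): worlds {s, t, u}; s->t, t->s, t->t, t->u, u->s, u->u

(a)

The schema corresponds to partial functionality: \forall x \forall y \forall z (Rxy \wedge Rxz \to y = z).
(a): satisfies the condition.
(b): fails — w0 sees both w1 and w2.
(c): fails — v sees both u and w.
(d): fails — t sees both s and t.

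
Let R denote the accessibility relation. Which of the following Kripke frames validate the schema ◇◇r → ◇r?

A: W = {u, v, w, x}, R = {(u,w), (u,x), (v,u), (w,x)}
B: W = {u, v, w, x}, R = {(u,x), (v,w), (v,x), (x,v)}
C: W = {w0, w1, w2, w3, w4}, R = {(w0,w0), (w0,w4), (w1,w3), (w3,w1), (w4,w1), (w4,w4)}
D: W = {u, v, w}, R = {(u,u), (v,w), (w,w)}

The schema corresponds to transitivity: ∀x ∀y ∀z (Rxy ∧ Ryz → Rxz).
A: fails — Rvu and Ruw but not Rvw.
B: fails — Rvx and Rxv but not Rvv.
C: fails — Rw0w4 and Rw4w1 but not Rw0w1.
D: satisfies the condition.
Valid on: D.

D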